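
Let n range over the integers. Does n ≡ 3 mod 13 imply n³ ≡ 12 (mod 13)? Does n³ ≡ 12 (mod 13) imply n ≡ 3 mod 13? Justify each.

Both directions fail.

Forward direction. This fails: take n = 3. Then 3 ≡ 3 (mod 13), but 3³ = 27 ≡ 1 (mod 13), not 12.

Converse. This fails: take n = 4. Then 4³ = 64 ≡ 12 (mod 13), yet 4 ≡ 4 (mod 13), not 3.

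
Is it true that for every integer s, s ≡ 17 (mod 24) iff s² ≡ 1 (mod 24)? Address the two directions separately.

(←) This fails: take s = 1. Then 1² = 1 ≡ 1 (mod 24), yet 1 ≡ 1 (mod 24), not 17.

(→) Suppose s ≡ 17 (mod 24). Write s = 24j + 17. Then (24j + 17)² = 576j² + 816j + 289 = 24(24j² + 34j + 12) + 1, so s² ≡ 1 (mod 24).

Only the forward direction holds.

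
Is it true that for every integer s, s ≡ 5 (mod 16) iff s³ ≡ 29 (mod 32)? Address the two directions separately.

Not equivalent: only (⇐) holds.

(←) The residues r modulo 32 with r³ ≡ 29 (mod 32) are exactly {5}, and each is ≡ 5 (mod 16).

(→) This fails: take s = 21. Then 21 ≡ 5 (mod 16), but 21³ = 9261 ≡ 13 (mod 32), not 29.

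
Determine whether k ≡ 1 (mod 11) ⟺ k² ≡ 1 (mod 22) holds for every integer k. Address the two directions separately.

(⟹) This fails: take k = 12. Then 12 ≡ 1 (mod 11), but 12² = 144 ≡ 12 (mod 22), not 1.

(⟸) This fails: take k = 21. Then 21² = 441 ≡ 1 (mod 22), yet 21 ≡ 10 (mod 11), not 1.

Both directions fail.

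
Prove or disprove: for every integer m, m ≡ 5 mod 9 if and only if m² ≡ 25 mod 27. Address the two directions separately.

(⇒) fails and (⇐) fails.

[⇒] This fails: take m = 14. Then 14 ≡ 5 (mod 9), but 14² = 196 ≡ 7 (mod 27), not 25.

[⇐] This fails: take m = 22. Then 22² = 484 ≡ 25 (mod 27), yet 22 ≡ 4 (mod 9), not 5.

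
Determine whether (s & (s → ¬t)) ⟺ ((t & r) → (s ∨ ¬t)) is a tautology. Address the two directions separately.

(⇒) holds; (⇐) fails.

(→) Assume the antecedent. If t is true, the antecedent cannot hold. If t is false, (t & r) → (s ∨ ¬t) reduces to true regardless of the other variables. Either way (t & r) → (s ∨ ¬t) holds.

(←) This fails. Under t = F, r = F, s = F, the left side is false but the right side is true.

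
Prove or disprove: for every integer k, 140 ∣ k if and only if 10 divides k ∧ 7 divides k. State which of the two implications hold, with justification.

[⇒] If 140 ∣ k, write k = 140q. Since 140 = 14·10, k = 10·(14q), so 10 ∣ k; and since 140 = 20·7, k = 7·(20q), so 7 ∣ k.

[⇐] This fails: take k = 70. Both 10 ∣ 70 and 7 ∣ 70, yet 70 is not a multiple of 140 (since 70 = 0·140 + 70), so 140 ∤ 70.

Not equivalent: only (⇒) holds.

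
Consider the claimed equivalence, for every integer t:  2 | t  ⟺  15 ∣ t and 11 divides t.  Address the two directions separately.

Neither direction holds.

(⇒) This fails: take t = 2. Certainly 2 ∣ 2, but 15 ∤ 2.

(⇐) This fails: take t = 165. Both 15 ∣ 165 and 11 ∣ 165, yet 165 is not a multiple of 2 (since 165 = 82·2 + 1), so 2 ∤ 165.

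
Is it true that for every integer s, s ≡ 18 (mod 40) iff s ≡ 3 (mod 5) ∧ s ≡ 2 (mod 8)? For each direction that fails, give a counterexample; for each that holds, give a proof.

Both directions hold.

(⟹) Suppose s ≡ 18 (mod 40); write s = 40j + 18. Since 5 ∣ 40, reducing mod 5 gives s ≡ 18 ≡ 3 (mod 5); since 8 ∣ 40, reducing mod 8 gives s ≡ 18 ≡ 2 (mod 8).

(⟸) Conversely, if s ≡ 3 (mod 5) and s ≡ 2 (mod 8), then by the Chinese remainder theorem s ≡ 18 (mod 40). This is exactly s ≡ 18 (mod 40).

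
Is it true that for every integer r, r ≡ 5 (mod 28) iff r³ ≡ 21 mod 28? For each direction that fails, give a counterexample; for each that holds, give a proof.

[⇒] This fails: take r = 5. Then 5 ≡ 5 (mod 28), but 5³ = 125 ≡ 13 (mod 28), not 21.

[⇐] This fails: take r = 21. Then 21³ = 9261 ≡ 21 (mod 28), yet 21 ≡ 21 (mod 28), not 5.

Both directions fail.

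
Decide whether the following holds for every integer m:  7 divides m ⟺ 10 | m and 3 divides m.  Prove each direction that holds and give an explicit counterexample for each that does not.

(⟹) This fails: take m = 7. Certainly 7 ∣ 7, but 10 ∤ 7.

(⟸) This fails: take m = 30. Both 10 ∣ 30 and 3 ∣ 30, yet 30 is not a multiple of 7 (since 30 = 4·7 + 2), so 7 ∤ 30.

Neither implication holds.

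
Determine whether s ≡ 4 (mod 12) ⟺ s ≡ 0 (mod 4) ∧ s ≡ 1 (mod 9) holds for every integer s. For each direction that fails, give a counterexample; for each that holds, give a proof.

(⇒) This fails: s = 16 gives 16 ≡ 4 (mod 12) but 16 ≡ 7 (mod 9), so the conjunction on the right does not hold.

(⇐) Conversely, if s ≡ 0 (mod 4) and s ≡ 1 (mod 9), then by the Chinese remainder theorem s ≡ 28 (mod 36). Since 28 ≡ 4 (mod 12) and 12 ∣ 36, we get s ≡ 4 (mod 12).

(⇒) fails; (⇐) holds.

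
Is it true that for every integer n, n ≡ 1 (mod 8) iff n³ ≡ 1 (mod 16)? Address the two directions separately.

Not equivalent: only (⇐) holds.

[⇒] This fails: take n = 9. Then 9 ≡ 1 (mod 8), but 9³ = 729 ≡ 9 (mod 16), not 1.

[⇐] Conversely, the residues r modulo 16 with r³ ≡ 1 (mod 16) are exactly {1}, and each is ≡ 1 (mod 8).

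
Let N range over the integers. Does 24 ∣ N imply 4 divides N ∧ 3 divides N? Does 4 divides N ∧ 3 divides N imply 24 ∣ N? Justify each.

(→) If 24 ∣ N, write N = 24q. Since 24 = 6·4, N = 4·(6q), so 4 ∣ N; and since 24 = 8·3, N = 3·(8q), so 3 ∣ N.

(←) This fails: take N = 12. Both 4 ∣ 12 and 3 ∣ 12, yet 12 is not a multiple of 24 (since 12 = 0·24 + 12), so 24 ∤ 12.

Only the forward implication holds.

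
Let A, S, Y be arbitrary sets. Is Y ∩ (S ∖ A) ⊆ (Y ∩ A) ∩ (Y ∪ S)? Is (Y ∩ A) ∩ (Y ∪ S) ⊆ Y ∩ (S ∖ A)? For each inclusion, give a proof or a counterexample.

Forward inclusion. This inclusion fails. Take A = ∅, S = {1}, Y = {1}; then 1 ∈ Y ∩ (S ∖ A) but 1 ∉ (Y ∩ A) ∩ (Y ∪ S).

Reverse inclusion. This inclusion fails. Take A = {1}, S = ∅, Y = {1}; then 1 ∈ (Y ∩ A) ∩ (Y ∪ S) but 1 ∉ Y ∩ (S ∖ A).

Both inclusions fail.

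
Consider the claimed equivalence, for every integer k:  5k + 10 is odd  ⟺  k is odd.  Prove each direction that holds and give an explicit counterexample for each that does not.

The biconditional holds.

(⇐) Suppose k is odd; write k = 2j + 1. Then 5k + 10 = 5·(2j + 1) + 10 = 2·5j + 15, which is odd.

(⇒) Suppose 5k + 10 is odd. Since 5 is odd, 5k and k have the same parity, so 5k + 10 ≡ k + 10 (mod 2). As 10 is even, 5k + 10 is odd exactly when k is odd. Thus k is odd.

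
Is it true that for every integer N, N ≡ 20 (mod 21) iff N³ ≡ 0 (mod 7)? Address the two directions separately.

(⇒) fails and (⇐) fails.

(⟹) This fails: take N = 20. Then 20 ≡ 20 (mod 21), but 20³ = 8000 ≡ 6 (mod 7), not 0.

(⟸) This fails: take N = 0. Then 0³ = 0 ≡ 0 (mod 7), yet 0 ≡ 0 (mod 21), not 20.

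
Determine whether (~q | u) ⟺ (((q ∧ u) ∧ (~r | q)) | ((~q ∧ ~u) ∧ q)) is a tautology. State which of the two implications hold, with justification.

Forward direction. This fails. Under r = F, u = F, q = F, the left side is true but the right side is false.

Converse. Assume the antecedent. If r is true, the antecedent forces (r = T, u = T, q = T), and ~q | u holds there. If r is false, the antecedent forces (r = F, u = T, q = T), and ~q | u holds there. Either way ~q | u holds.

Only the converse holds.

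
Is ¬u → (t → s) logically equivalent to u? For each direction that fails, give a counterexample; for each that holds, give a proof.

(⇐) Assume the antecedent. If s is true, ¬u → (t → s) reduces to true regardless of the other variables. If s is false, the antecedent forces (s = F, t = F, u = T) or (s = F, t = T, u = T), and ¬u → (t → s) holds there. Either way ¬u → (t → s) holds.

(⇒) This fails. Under s = F, t = F, u = F, the left side is true but the right side is false.

Not equivalent: only (⇐) holds.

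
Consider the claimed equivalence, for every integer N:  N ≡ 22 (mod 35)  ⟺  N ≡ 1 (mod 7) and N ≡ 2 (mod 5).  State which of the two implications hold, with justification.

Equivalent; both directions hold.

[⇒] Suppose N ≡ 22 (mod 35); write N = 35j + 22. Since 7 ∣ 35, reducing mod 7 gives N ≡ 22 ≡ 1 (mod 7); since 5 ∣ 35, reducing mod 5 gives N ≡ 22 ≡ 2 (mod 5).

[⇐] Conversely, if N ≡ 1 (mod 7) and N ≡ 2 (mod 5), then by the Chinese remainder theorem N ≡ 22 (mod 35). This is exactly N ≡ 22 (mod 35).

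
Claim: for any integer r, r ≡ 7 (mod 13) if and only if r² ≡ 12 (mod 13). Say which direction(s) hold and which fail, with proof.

Forward direction. This fails: take r = 7. Then 7 ≡ 7 (mod 13), but 7² = 49 ≡ 10 (mod 13), not 12.

Converse. This fails: take r = 5. Then 5² = 25 ≡ 12 (mod 13), yet 5 ≡ 5 (mod 13), not 7.

Neither direction holds.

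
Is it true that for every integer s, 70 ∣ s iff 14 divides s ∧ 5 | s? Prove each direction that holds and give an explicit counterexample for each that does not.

Both directions hold; the statement is true.

(→) If 70 ∣ s, write s = 70q. Since 70 = 5·14, s = 14·(5q), so 14 ∣ s; and since 70 = 14·5, s = 5·(14q), so 5 ∣ s.

(←) Suppose 14 ∣ s and 5 ∣ s. Any common multiple of 14 and 5 is a multiple of their lcm; here gcd(14, 5) = 1, so lcm(14, 5) = 14·5 = 70, so 70 ∣ s.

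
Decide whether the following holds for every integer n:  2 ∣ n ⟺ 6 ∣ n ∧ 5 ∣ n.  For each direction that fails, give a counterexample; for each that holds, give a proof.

(⇒) fails; (⇐) holds.

Converse. Suppose 6 ∣ n and 5 ∣ n. Any common multiple of 6 and 5 is a multiple of their lcm; here gcd(6, 5) = 1, so lcm(6, 5) = 6·5 = 30, so 30 ∣ n. Since 2 ∣ 30, it follows that 2 ∣ n.

Forward direction. This fails: take n = 2. Certainly 2 ∣ 2, but 6 ∤ 2.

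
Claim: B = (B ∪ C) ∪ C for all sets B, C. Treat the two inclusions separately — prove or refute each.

Forward inclusion. Let x ∈ B. Then either x ∈ B and x ∉ C; or x ∈ B ∩ C. In each case x ∈ (B ∪ C) ∪ C, so B ⊆ (B ∪ C) ∪ C.

Reverse inclusion. This inclusion fails. Take B = ∅, C = {1}; then 1 ∈ (B ∪ C) ∪ C but 1 ∉ B.

(⊆) holds; (⊇) fails.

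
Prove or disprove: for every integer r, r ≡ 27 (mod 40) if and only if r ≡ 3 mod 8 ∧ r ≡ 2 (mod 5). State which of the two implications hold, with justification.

Forward direction. Suppose r ≡ 27 (mod 40); write r = 40j + 27. Since 8 ∣ 40, reducing mod 8 gives r ≡ 27 ≡ 3 (mod 8); since 5 ∣ 40, reducing mod 5 gives r ≡ 27 ≡ 2 (mod 5).

Converse. If r ≡ 3 (mod 8) and r ≡ 2 (mod 5), then by the Chinese remainder theorem r ≡ 27 (mod 40). This is exactly r ≡ 27 (mod 40).

Both directions hold.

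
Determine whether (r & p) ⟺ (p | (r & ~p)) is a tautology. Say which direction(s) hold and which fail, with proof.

Forward direction. Assume the antecedent. If r is true, p | (r & ~p) reduces to true regardless of the other variables. If r is false, the antecedent cannot hold. Either way p | (r & ~p) holds.

Converse. This fails. Under r = T, p = F, the left side is false but the right side is true.

Not equivalent: only (⇒) holds.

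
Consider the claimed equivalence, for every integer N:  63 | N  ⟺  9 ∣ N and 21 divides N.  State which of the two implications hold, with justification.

[⇒] If 63 ∣ N, write N = 63q. Since 63 = 7·9, N = 9·(7q), so 9 ∣ N; and since 63 = 3·21, N = 21·(3q), so 21 ∣ N.

[⇐] Suppose 9 ∣ N and 21 ∣ N. Any common multiple of 9 and 21 is a multiple of their lcm; here lcm(9, 21) = 9·21/gcd(9, 21) = 189/3 = 63, so 63 ∣ N.

Both implications hold.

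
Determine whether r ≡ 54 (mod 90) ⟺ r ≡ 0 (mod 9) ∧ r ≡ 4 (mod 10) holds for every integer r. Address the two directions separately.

The biconditional holds.

Forward direction. Suppose r ≡ 54 (mod 90); write r = 90j + 54. Since 9 ∣ 90, reducing mod 9 gives r ≡ 54 ≡ 0 (mod 9); since 10 ∣ 90, reducing mod 10 gives r ≡ 54 ≡ 4 (mod 10).

Converse. If r ≡ 0 (mod 9) and r ≡ 4 (mod 10), then by the Chinese remainder theorem r ≡ 54 (mod 90). This is exactly r ≡ 54 (mod 90).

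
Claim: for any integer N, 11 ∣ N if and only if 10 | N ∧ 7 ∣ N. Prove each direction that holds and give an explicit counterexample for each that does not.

(⟹) This fails: take N = 11. Certainly 11 ∣ 11, but 10 ∤ 11.

(⟸) This fails: take N = 70. Both 10 ∣ 70 and 7 ∣ 70, yet 70 is not a multiple of 11 (since 70 = 6·11 + 4), so 11 ∤ 70.

Neither implication holds.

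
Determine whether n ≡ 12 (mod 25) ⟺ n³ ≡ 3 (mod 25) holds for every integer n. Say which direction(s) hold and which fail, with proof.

(⟹) Suppose n ≡ 12 (mod 25). Write n = 25j + 12. Then (25j + 12)³ = 15625j³ + 22500j² + 10800j + 1728 = 25(625j³ + 900j² + 432j + 69) + 3, so n³ ≡ 3 (mod 25).

(⟸) Conversely, suppose n³ ≡ 3 (mod 25). The only residue r in {0, …, 24} with r³ ≡ 3 (mod 25) is r = 12, so n ≡ 12 (mod 25).

Both directions hold.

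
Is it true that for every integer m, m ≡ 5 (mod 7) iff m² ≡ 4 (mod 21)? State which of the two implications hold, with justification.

(→) This fails: take m = 12. Then 12 ≡ 5 (mod 7), but 12² = 144 ≡ 18 (mod 21), not 4.

(←) This fails: take m = 2. Then 2² = 4 ≡ 4 (mod 21), yet 2 ≡ 2 (mod 7), not 5.

(⇒) fails and (⇐) fails.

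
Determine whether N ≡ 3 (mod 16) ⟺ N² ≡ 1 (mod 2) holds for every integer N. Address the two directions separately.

(⇒) holds; (⇐) fails.

Forward direction. Suppose N ≡ 3 (mod 16). Then N² ≡ 3² = 9 (mod 16), and since 2 ∣ 16, also N² ≡ 1 (mod 2).

Converse. This fails: take N = 1. Then 1² = 1 ≡ 1 (mod 2), yet 1 ≡ 1 (mod 16), not 3.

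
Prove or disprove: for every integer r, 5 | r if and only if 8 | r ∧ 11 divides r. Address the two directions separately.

Forward direction. This fails: take r = 5. Certainly 5 ∣ 5, but 8 ∤ 5.

Converse. This fails: take r = 88. Both 8 ∣ 88 and 11 ∣ 88, yet 88 is not a multiple of 5 (since 88 = 17·5 + 3), so 5 ∤ 88.

Neither direction holds.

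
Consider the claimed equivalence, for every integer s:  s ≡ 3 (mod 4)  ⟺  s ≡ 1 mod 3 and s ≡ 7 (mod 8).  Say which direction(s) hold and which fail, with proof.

(⇒) fails; (⇐) holds.

(⟹) This fails: s = 3 gives 3 ≡ 3 (mod 4) but 3 ≡ 0 (mod 3), so the conjunction on the right does not hold.

(⟸) Conversely, if s ≡ 1 (mod 3) and s ≡ 7 (mod 8), then by the Chinese remainder theorem s ≡ 7 (mod 24). Since 7 ≡ 3 (mod 4) and 4 ∣ 24, we get s ≡ 3 (mod 4).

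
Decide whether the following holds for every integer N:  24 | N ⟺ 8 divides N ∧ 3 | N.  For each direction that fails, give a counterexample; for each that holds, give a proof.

Both directions hold; the statement is true.

Forward direction. If 24 ∣ N, write N = 24q. Since 24 = 3·8, N = 8·(3q), so 8 ∣ N; and since 24 = 8·3, N = 3·(8q), so 3 ∣ N.

Converse. Suppose 8 ∣ N and 3 ∣ N. Any common multiple of 8 and 3 is a multiple of their lcm; here gcd(8, 3) = 1, so lcm(8, 3) = 8·3 = 24, so 24 ∣ N.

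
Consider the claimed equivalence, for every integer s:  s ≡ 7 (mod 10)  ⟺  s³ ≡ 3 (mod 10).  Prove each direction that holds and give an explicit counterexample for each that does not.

(→) Suppose s ≡ 7 (mod 10). Write s = 10j + 7. Then (10j + 7)³ = 1000j³ + 2100j² + 1470j + 343 = 10(100j³ + 210j² + 147j + 34) + 3, so s³ ≡ 3 (mod 10).

(←) For the converse, argue contrapositively. If s ≢ 7 (mod 10), then s is congruent to one of 0, 1, 2, 3, 4, 5, 6, 8, 9 modulo 10, and these give s³ ≡ 0, 1, 8, 7, 4, 5, 6, 2, 9 respectively — never 3.

Equivalent; both directions hold.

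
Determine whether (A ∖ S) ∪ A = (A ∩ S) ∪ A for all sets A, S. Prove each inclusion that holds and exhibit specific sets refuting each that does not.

Both inclusions hold; the sets are equal.

(⟸) Let x ∈ (A ∩ S) ∪ A. Then either x ∈ A and x ∉ S; or x ∈ A ∩ S. In each case x ∈ (A ∖ S) ∪ A, so (A ∩ S) ∪ A ⊆ (A ∖ S) ∪ A.

(⟹) Let x ∈ (A ∖ S) ∪ A. Then either x ∈ A and x ∉ S; or x ∈ A ∩ S. In each case x ∈ (A ∩ S) ∪ A, so (A ∖ S) ∪ A ⊆ (A ∩ S) ∪ A.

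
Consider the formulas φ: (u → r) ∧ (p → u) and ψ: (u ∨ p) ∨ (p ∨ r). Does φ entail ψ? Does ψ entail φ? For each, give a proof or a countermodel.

(→) This fails. Under r = F, p = F, u = F, the left side is true but the right side is false.

(←) This fails. Under r = F, p = T, u = F, the left side is false but the right side is true.

Neither direction holds.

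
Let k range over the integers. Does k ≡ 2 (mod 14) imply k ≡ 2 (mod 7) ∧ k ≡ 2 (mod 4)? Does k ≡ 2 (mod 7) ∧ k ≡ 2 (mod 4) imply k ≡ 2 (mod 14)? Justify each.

Not equivalent: only (⇐) holds.

(⟸) If k ≡ 2 (mod 7) and k ≡ 2 (mod 4), then by the Chinese remainder theorem k ≡ 2 (mod 28). Since 2 ≡ 2 (mod 14) and 14 ∣ 28, we get k ≡ 2 (mod 14).

(⟹) This fails: k = 16 gives 16 ≡ 2 (mod 14) but 16 ≡ 0 (mod 4), so the conjunction on the right does not hold.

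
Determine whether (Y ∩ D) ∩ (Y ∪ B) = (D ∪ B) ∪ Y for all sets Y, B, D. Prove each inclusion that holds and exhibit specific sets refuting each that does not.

Only the forward inclusion holds.

(⟹) Let x ∈ (Y ∩ D) ∩ (Y ∪ B). Then either x ∈ Y ∩ D and x ∉ B; or x ∈ Y ∩ B ∩ D. In each case x ∈ (D ∪ B) ∪ Y, so (Y ∩ D) ∩ (Y ∪ B) ⊆ (D ∪ B) ∪ Y.

(⟸) This inclusion fails. Take Y = {1}, B = ∅, D = ∅; then 1 ∈ (D ∪ B) ∪ Y but 1 ∉ (Y ∩ D) ∩ (Y ∪ B).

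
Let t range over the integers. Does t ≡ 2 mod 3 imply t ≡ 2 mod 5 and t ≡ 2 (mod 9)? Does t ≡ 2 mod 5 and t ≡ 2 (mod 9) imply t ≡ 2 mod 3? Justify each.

Only the converse holds.

(⟸) If t ≡ 2 (mod 5) and t ≡ 2 (mod 9), then by the Chinese remainder theorem t ≡ 2 (mod 45). Since 2 ≡ 2 (mod 3) and 3 ∣ 45, we get t ≡ 2 (mod 3).

(⟹) This fails: t = 32 gives 32 ≡ 2 (mod 3) but 32 ≡ 5 (mod 9), so the conjunction on the right does not hold.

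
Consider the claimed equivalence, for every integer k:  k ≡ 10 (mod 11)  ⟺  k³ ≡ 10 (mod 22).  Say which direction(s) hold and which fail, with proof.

(⟹) This fails: take k = 21. Then 21 ≡ 10 (mod 11), but 21³ = 9261 ≡ 21 (mod 22), not 10.

(⟸) Conversely, the residues r modulo 22 with r³ ≡ 10 (mod 22) are exactly {10}, and each is ≡ 10 (mod 11).

The forward direction fails; the converse holds.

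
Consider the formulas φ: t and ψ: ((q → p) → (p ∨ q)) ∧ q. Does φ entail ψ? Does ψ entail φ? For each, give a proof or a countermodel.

[⇒] This fails. Under p = F, q = F, t = T, the left side is true but the right side is false.

[⇐] This fails. Under p = F, q = T, t = F, the left side is false but the right side is true.

Neither implication holds.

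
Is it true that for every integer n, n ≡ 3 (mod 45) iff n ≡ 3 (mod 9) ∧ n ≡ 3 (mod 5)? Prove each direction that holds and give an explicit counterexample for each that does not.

Equivalent; both directions hold.

(⇐) If n ≡ 3 (mod 9) and n ≡ 3 (mod 5), then by the Chinese remainder theorem n ≡ 3 (mod 45). This is exactly n ≡ 3 (mod 45).

(⇒) Suppose n ≡ 3 (mod 45); write n = 45j + 3. Since 9 ∣ 45, reducing mod 9 gives n ≡ 3 (mod 9); since 5 ∣ 45, reducing mod 5 gives n ≡ 3 (mod 5).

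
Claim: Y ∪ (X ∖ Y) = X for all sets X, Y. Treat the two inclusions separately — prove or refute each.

The sets are not equal: only the reverse inclusion holds.

(⟹) This inclusion fails. Take X = ∅, Y = {1}; then 1 ∈ Y ∪ (X ∖ Y) but 1 ∉ X.

(⟸) Let x ∈ X. Then either x ∈ X and x ∉ Y; or x ∈ X ∩ Y. In each case x ∈ Y ∪ (X ∖ Y), so X ⊆ Y ∪ (X ∖ Y).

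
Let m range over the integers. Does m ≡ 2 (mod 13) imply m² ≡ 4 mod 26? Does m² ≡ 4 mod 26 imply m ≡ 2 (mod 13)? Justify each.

(⇒) This fails: take m = 15. Then 15 ≡ 2 (mod 13), but 15² = 225 ≡ 17 (mod 26), not 4.

(⇐) This fails: take m = 24. Then 24² = 576 ≡ 4 (mod 26), yet 24 ≡ 11 (mod 13), not 2.

Neither implication holds.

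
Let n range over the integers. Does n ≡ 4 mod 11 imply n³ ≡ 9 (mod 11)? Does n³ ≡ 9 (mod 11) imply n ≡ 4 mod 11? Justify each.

(⇒) Suppose n ≡ 4 mod 11. Write n = 11j + 4. Then (11j + 4)³ = 1331j³ + 1452j² + 528j + 64 = 11(121j³ + 132j² + 48j + 5) + 9, so n³ ≡ 9 (mod 11).

(⇐) Conversely, suppose n³ ≡ 9 (mod 11). The only residue r in {0, …, 10} with r³ ≡ 9 (mod 11) is r = 4, so n ≡ 4 (mod 11).

Equivalent; both directions hold.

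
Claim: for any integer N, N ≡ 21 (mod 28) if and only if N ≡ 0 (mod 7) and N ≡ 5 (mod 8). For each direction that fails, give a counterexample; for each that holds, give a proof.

Only the converse holds.

(←) If N ≡ 0 (mod 7) and N ≡ 5 (mod 8), then by the Chinese remainder theorem N ≡ 21 (mod 56). Since 21 ≡ 21 (mod 28) and 28 ∣ 56, we get N ≡ 21 (mod 28).

(→) This fails: N = 49 gives 49 ≡ 21 (mod 28) but 49 ≡ 1 (mod 8), so the conjunction on the right does not hold.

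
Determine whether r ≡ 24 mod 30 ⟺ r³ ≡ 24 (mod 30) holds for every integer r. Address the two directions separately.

(⟹) Suppose r ≡ 24 mod 30. Write r = 30j + 24. Then (30j + 24)³ = 27000j³ + 64800j² + 51840j + 13824 = 30(900j³ + 2160j² + 1728j + 460) + 24, so r³ ≡ 24 (mod 30).

(⟸) Conversely, suppose r³ ≡ 24 (mod 30). The only residue r in {0, …, 29} with r³ ≡ 24 (mod 30) is r = 24, so r ≡ 24 (mod 30).

Both directions hold; the statement is true.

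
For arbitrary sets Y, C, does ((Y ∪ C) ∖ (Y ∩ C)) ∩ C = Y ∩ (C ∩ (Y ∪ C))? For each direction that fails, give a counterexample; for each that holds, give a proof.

Both inclusions fail.

Forward inclusion. This inclusion fails. Take Y = ∅, C = {1}; then 1 ∈ ((Y ∪ C) ∖ (Y ∩ C)) ∩ C but 1 ∉ Y ∩ (C ∩ (Y ∪ C)).

Reverse inclusion. This inclusion fails. Take Y = {1}, C = {1}; then 1 ∈ Y ∩ (C ∩ (Y ∪ C)) but 1 ∉ ((Y ∪ C) ∖ (Y ∩ C)) ∩ C.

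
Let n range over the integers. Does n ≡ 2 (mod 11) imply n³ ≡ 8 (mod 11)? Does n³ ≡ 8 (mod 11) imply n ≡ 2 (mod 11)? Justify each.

Both directions hold; the statement is true.

(←) For the converse, argue contrapositively. If n ≢ 2 (mod 11), then n is congruent to one of 0, 1, 3, 4, 5, 6, 7, 8, 9, 10 modulo 11, and these give n³ ≡ 0, 1, 5, 9, 4, 7, 2, 6, 3, 10 respectively — never 8.

(→) Suppose n ≡ 2 (mod 11). Write n = 11j + 2. Then (11j + 2)³ = 1331j³ + 726j² + 132j + 8 = 11(121j³ + 66j² + 12j) + 8, so n³ ≡ 8 (mod 11).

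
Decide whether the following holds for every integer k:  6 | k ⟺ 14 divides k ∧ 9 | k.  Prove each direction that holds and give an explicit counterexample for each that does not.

Only the converse holds.

Forward direction. This fails: take k = 6. Certainly 6 ∣ 6, but 14 ∤ 6.

Converse. Suppose 14 ∣ k and 9 ∣ k. Any common multiple of 14 and 9 is a multiple of their lcm; here gcd(14, 9) = 1, so lcm(14, 9) = 14·9 = 126, so 126 ∣ k. Since 6 ∣ 126, it follows that 6 ∣ k.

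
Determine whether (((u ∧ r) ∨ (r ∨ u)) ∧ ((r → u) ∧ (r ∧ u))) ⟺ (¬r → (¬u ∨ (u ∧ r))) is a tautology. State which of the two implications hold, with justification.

The forward direction holds; the converse fails.

(⟹) Assume the antecedent. If r is true, ¬r → (¬u ∨ (u ∧ r)) reduces to true regardless of the other variables. If r is false, the antecedent cannot hold. Either way ¬r → (¬u ∨ (u ∧ r)) holds.

(⟸) This fails. Under r = F, u = F, the left side is false but the right side is true.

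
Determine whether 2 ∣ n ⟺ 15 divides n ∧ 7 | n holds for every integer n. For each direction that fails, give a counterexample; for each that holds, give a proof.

Neither implication holds.

[⇒] This fails: take n = 2. Certainly 2 ∣ 2, but 15 ∤ 2.

[⇐] This fails: take n = 105. Both 15 ∣ 105 and 7 ∣ 105, yet 105 is not a multiple of 2 (since 105 = 52·2 + 1), so 2 ∤ 105.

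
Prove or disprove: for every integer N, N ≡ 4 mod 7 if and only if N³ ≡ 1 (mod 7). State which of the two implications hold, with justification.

(⟸) This fails: take N = 1. Then 1³ = 1 ≡ 1 (mod 7), yet 1 ≡ 1 (mod 7), not 4.

(⟹) Suppose N ≡ 4 mod 7. Write N = 7j + 4. Then (7j + 4)³ = 343j³ + 588j² + 336j + 64 = 7(49j³ + 84j² + 48j + 9) + 1, so N³ ≡ 1 (mod 7).

Only the forward implication holds.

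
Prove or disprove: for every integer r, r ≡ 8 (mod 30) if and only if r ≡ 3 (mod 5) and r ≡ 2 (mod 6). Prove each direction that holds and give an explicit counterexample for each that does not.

(⇐) If r ≡ 3 (mod 5) and r ≡ 2 (mod 6), then by the Chinese remainder theorem r ≡ 8 (mod 30). This is exactly r ≡ 8 (mod 30).

(⇒) Suppose r ≡ 8 (mod 30); write r = 30j + 8. Since 5 ∣ 30, reducing mod 5 gives r ≡ 8 ≡ 3 (mod 5); since 6 ∣ 30, reducing mod 6 gives r ≡ 8 ≡ 2 (mod 6).

Both directions hold; the statement is true.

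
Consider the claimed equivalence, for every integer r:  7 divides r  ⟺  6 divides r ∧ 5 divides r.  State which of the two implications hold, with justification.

Neither implication holds.

(⟹) This fails: take r = 7. Certainly 7 ∣ 7, but 6 ∤ 7.

(⟸) This fails: take r = 30. Both 6 ∣ 30 and 5 ∣ 30, yet 30 is not a multiple of 7 (since 30 = 4·7 + 2), so 7 ∤ 30.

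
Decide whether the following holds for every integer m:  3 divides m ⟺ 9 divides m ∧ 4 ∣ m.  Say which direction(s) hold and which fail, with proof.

Only the converse holds.

[⇒] This fails: take m = 3. Certainly 3 ∣ 3, but 9 ∤ 3.

[⇐] Suppose 9 ∣ m and 4 ∣ m. Any common multiple of 9 and 4 is a multiple of their lcm; here gcd(9, 4) = 1, so lcm(9, 4) = 9·4 = 36, so 36 ∣ m. Since 3 ∣ 36, it follows that 3 ∣ m.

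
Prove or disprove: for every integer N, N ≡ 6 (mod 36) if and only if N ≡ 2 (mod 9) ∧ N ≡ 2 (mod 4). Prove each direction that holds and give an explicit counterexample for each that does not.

Neither direction holds.

Forward direction. This fails: N = 6 gives 6 ≡ 6 (mod 36) but 6 ≡ 6 (mod 9), so the conjunction on the right does not hold.

Converse. This fails: N = 2 satisfies both congruences on the right (2 ≡ 2 mod 9 and 2 ≡ 2 mod 4) yet 2 ≡ 2 (mod 36), not 6.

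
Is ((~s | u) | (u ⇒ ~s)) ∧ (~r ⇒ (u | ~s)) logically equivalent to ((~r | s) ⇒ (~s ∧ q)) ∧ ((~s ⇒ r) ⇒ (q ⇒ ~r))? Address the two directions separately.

Only the reverse direction holds.

(⇒) This fails. Under r = F, u = F, q = F, s = F, the left side is true but the right side is false.

(⇐) Assume the antecedent. If r is true, the consequent reduces to true regardless of the other variables. If r is false, the antecedent forces (r = F, u = F, q = T, s = F) or (r = F, u = T, q = T, s = F), and the consequent holds there. Either way the consequent holds.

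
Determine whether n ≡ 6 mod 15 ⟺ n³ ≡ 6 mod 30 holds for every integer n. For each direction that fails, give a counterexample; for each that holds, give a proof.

[⇒] This fails: take n = 21. Then 21 ≡ 6 (mod 15), but 21³ = 9261 ≡ 21 (mod 30), not 6.

[⇐] Conversely, the residues r modulo 30 with r³ ≡ 6 (mod 30) are exactly {6}, and each is ≡ 6 (mod 15).

Only the reverse direction holds.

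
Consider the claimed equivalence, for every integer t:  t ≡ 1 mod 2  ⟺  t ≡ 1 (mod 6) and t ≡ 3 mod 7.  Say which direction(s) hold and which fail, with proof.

(⇐) If t ≡ 1 (mod 6) and t ≡ 3 (mod 7), then by the Chinese remainder theorem t ≡ 31 (mod 42). Since 31 ≡ 1 (mod 2) and 2 ∣ 42, we get t ≡ 1 (mod 2).

(⇒) This fails: t = 1 gives 1 ≡ 1 (mod 2) but 1 ≡ 1 (mod 7), so the conjunction on the right does not hold.

Only the converse holds.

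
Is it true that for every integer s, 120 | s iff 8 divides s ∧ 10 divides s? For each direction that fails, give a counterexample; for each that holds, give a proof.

(→) If 120 ∣ s, write s = 120q. Since 120 = 15·8, s = 8·(15q), so 8 ∣ s; and since 120 = 12·10, s = 10·(12q), so 10 ∣ s.

(←) This fails: take s = 40. Both 8 ∣ 40 and 10 ∣ 40, yet 40 is not a multiple of 120 (since 40 = 0·120 + 40), so 120 ∤ 40.

The forward direction holds; the converse fails.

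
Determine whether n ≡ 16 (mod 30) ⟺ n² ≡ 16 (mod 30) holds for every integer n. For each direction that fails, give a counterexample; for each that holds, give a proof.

Only the forward direction holds.

Forward direction. Suppose n ≡ 16 (mod 30). Write n = 30j + 16. Then (30j + 16)² = 900j² + 960j + 256 = 30(30j² + 32j + 8) + 16, so n² ≡ 16 (mod 30).

Converse. This fails: take n = 4. Then 4² = 16 ≡ 16 (mod 30), yet 4 ≡ 4 (mod 30), not 16.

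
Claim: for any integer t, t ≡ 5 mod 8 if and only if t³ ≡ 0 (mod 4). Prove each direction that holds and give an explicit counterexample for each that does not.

Neither direction holds.

[⇒] This fails: take t = 5. Then 5 ≡ 5 (mod 8), but 5³ = 125 ≡ 1 (mod 4), not 0.

[⇐] This fails: take t = 0. Then 0³ = 0 ≡ 0 (mod 4), yet 0 ≡ 0 (mod 8), not 5.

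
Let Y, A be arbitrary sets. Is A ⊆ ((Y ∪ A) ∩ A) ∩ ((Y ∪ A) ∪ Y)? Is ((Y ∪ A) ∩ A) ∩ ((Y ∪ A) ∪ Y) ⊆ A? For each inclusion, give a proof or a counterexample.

(⟹) Let x ∈ A. Then either x ∈ A and x ∉ Y; or x ∈ Y ∩ A. In each case x ∈ ((Y ∪ A) ∩ A) ∩ ((Y ∪ A) ∪ Y), so A ⊆ ((Y ∪ A) ∩ A) ∩ ((Y ∪ A) ∪ Y).

(⟸) Let x ∈ ((Y ∪ A) ∩ A) ∩ ((Y ∪ A) ∪ Y). Then either x ∈ A and x ∉ Y; or x ∈ Y ∩ A. In each case x ∈ A, so ((Y ∪ A) ∩ A) ∩ ((Y ∪ A) ∪ Y) ⊆ A.

Both inclusions hold.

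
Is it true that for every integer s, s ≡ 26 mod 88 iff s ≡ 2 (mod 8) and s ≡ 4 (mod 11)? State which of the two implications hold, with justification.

(⟸) If s ≡ 2 (mod 8) and s ≡ 4 (mod 11), then by the Chinese remainder theorem s ≡ 26 (mod 88). This is exactly s ≡ 26 (mod 88).

(⟹) Suppose s ≡ 26 (mod 88); write s = 88j + 26. Since 8 ∣ 88, reducing mod 8 gives s ≡ 26 ≡ 2 (mod 8); since 11 ∣ 88, reducing mod 11 gives s ≡ 26 ≡ 4 (mod 11).

Both directions hold.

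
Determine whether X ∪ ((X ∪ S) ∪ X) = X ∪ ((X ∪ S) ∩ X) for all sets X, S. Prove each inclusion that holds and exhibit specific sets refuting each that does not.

(⊆) This inclusion fails. Take X = ∅, S = {1}; then 1 ∈ X ∪ ((X ∪ S) ∪ X) but 1 ∉ X ∪ ((X ∪ S) ∩ X).

(⊇) Let x ∈ X ∪ ((X ∪ S) ∩ X). Then either x ∈ X and x ∉ S; or x ∈ X ∩ S. In each case x ∈ X ∪ ((X ∪ S) ∪ X), so X ∪ ((X ∪ S) ∩ X) ⊆ X ∪ ((X ∪ S) ∪ X).

(⊆) fails; (⊇) holds.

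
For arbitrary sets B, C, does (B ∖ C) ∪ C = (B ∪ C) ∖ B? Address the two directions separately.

(⊆) fails; (⊇) holds.

(⊆) This inclusion fails. Take B = {1}, C = ∅; then 1 ∈ (B ∖ C) ∪ C but 1 ∉ (B ∪ C) ∖ B.

(⊇) Let x ∈ (B ∪ C) ∖ B. Then x ∈ C and x ∉ B, from which x ∈ (B ∖ C) ∪ C.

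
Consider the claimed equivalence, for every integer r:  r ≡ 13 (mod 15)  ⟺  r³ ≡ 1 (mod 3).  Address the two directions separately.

Only the forward implication holds.

(⟹) Suppose r ≡ 13 (mod 15). Then r³ ≡ 13³ = 2197 (mod 15), and since 3 ∣ 15, also r³ ≡ 1 (mod 3).

(⟸) This fails: take r = 1. Then 1³ = 1 ≡ 1 (mod 3), yet 1 ≡ 1 (mod 15), not 13.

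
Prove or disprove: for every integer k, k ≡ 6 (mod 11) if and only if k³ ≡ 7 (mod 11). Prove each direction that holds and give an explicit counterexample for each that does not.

The biconditional holds.

(⟸) For the converse, argue contrapositively. If k ≢ 6 (mod 11), then k is congruent to one of 0, 1, 2, 3, 4, 5, 7, 8, 9, 10 modulo 11, and these give k³ ≡ 0, 1, 8, 5, 9, 4, 2, 6, 3, 10 respectively — never 7.

(⟹) Suppose k ≡ 6 (mod 11). Write k = 11j + 6. Then (11j + 6)³ = 1331j³ + 2178j² + 1188j + 216 = 11(121j³ + 198j² + 108j + 19) + 7, so k³ ≡ 7 (mod 11).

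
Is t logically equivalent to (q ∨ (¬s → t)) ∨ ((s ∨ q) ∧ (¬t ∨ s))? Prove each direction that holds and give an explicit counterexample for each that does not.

The forward direction holds; the converse fails.

(⟹) Assume the antecedent. If q is true, the consequent reduces to true regardless of the other variables. If q is false, the antecedent forces (q = F, t = T, s = F) or (q = F, t = T, s = T), and the consequent holds there. Either way the consequent holds.

(⟸) This fails. Under q = T, t = F, s = F, the left side is false but the right side is true.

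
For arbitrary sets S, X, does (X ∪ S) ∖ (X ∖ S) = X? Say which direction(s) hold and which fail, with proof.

Both inclusions fail.

(⟹) This inclusion fails. Take S = {1}, X = ∅; then 1 ∈ (X ∪ S) ∖ (X ∖ S) but 1 ∉ X.

(⟸) This inclusion fails. Take S = ∅, X = {1}; then 1 ∈ X but 1 ∉ (X ∪ S) ∖ (X ∖ S).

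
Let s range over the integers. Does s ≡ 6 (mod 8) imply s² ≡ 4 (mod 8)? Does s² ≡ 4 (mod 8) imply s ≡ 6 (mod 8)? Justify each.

[⇒] Suppose s ≡ 6 (mod 8). Write s = 8j + 6. Then (8j + 6)² = 64j² + 96j + 36 = 8(8j² + 12j + 4) + 4, so s² ≡ 4 (mod 8).

[⇐] This fails: take s = 2. Then 2² = 4 ≡ 4 (mod 8), yet 2 ≡ 2 (mod 8), not 6.

(⇒) holds; (⇐) fails.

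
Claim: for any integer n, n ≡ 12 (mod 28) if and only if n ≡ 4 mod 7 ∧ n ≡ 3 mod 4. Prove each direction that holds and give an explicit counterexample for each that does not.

(⇒) fails and (⇐) fails.

[⇒] This fails: n = 12 gives 12 ≡ 12 (mod 28) but 12 ≡ 5 (mod 7), so the conjunction on the right does not hold.

[⇐] This fails: n = 11 satisfies both congruences on the right (11 ≡ 4 mod 7 and 11 ≡ 3 mod 4) yet 11 ≡ 11 (mod 28), not 12.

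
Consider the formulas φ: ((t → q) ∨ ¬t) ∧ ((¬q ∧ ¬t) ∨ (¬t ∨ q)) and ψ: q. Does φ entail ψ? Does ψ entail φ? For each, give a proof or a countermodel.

Only the reverse direction holds.

(⇒) This fails. Under t = F, q = F, the left side is true but the right side is false.

(⇐) Assume the antecedent. If t is true, the antecedent forces (t = T, q = T), and the consequent holds there. If t is false, the consequent reduces to true regardless of the other variables. Either way the consequent holds.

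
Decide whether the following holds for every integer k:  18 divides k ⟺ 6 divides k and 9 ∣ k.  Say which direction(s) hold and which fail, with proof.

(⟹) If 18 ∣ k, write k = 18q. Since 18 = 3·6, k = 6·(3q), so 6 ∣ k; and since 18 = 2·9, k = 9·(2q), so 9 ∣ k.

(⟸) Suppose 6 ∣ k and 9 ∣ k. Any common multiple of 6 and 9 is a multiple of their lcm; here lcm(6, 9) = 6·9/gcd(6, 9) = 54/3 = 18, so 18 ∣ k.

Both directions hold; the statement is true.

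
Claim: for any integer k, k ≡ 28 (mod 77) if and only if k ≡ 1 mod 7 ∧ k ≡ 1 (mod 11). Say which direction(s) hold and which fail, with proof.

Neither direction holds.

(→) This fails: k = 28 gives 28 ≡ 28 (mod 77) but 28 ≡ 0 (mod 7), so the conjunction on the right does not hold.

(←) This fails: k = 1 satisfies both congruences on the right (1 ≡ 1 mod 7 and 1 ≡ 1 mod 11) yet 1 ≡ 1 (mod 77), not 28.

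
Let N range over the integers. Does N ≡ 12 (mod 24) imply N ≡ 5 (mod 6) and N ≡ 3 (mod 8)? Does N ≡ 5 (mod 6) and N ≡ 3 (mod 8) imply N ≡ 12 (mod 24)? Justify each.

(⇒) fails and (⇐) fails.

(→) This fails: N = 12 gives 12 ≡ 12 (mod 24) but 12 ≡ 0 (mod 6), so the conjunction on the right does not hold.

(←) This fails: N = 11 satisfies both congruences on the right (11 ≡ 5 mod 6 and 11 ≡ 3 mod 8) yet 11 ≡ 11 (mod 24), not 12.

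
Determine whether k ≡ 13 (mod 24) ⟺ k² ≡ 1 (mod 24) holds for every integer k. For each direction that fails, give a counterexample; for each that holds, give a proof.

Not equivalent: only (⇒) holds.

Forward direction. Suppose k ≡ 13 (mod 24). Write k = 24j + 13. Then (24j + 13)² = 576j² + 624j + 169 = 24(24j² + 26j + 7) + 1, so k² ≡ 1 (mod 24).

Converse. This fails: take k = 1. Then 1² = 1 ≡ 1 (mod 24), yet 1 ≡ 1 (mod 24), not 13.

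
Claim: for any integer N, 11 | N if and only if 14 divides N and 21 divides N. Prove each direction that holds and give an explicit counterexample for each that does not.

(⇒) This fails: take N = 11. Certainly 11 ∣ 11, but 14 ∤ 11.

(⇐) This fails: take N = 42. Both 14 ∣ 42 and 21 ∣ 42, yet 42 is not a multiple of 11 (since 42 = 3·11 + 9), so 11 ∤ 42.

Both directions fail.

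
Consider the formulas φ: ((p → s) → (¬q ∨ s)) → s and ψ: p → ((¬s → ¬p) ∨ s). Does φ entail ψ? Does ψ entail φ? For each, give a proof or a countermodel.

(⇒) Assume the antecedent. If s is true, p → ((¬s → ¬p) ∨ s) reduces to true regardless of the other variables. If s is false, the antecedent forces (q = T, s = F, p = F), and p → ((¬s → ¬p) ∨ s) holds there. Either way p → ((¬s → ¬p) ∨ s) holds.

(⇐) This fails. Under q = F, s = F, p = F, the left side is false but the right side is true.

Only the forward implication holds.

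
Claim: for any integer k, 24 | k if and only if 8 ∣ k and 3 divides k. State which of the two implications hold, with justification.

Both directions hold.

Forward direction. If 24 ∣ k, write k = 24q. Since 24 = 3·8, k = 8·(3q), so 8 ∣ k; and since 24 = 8·3, k = 3·(8q), so 3 ∣ k.

Converse. Suppose 8 ∣ k and 3 ∣ k. Any common multiple of 8 and 3 is a multiple of their lcm; here gcd(8, 3) = 1, so lcm(8, 3) = 8·3 = 24, so 24 ∣ k.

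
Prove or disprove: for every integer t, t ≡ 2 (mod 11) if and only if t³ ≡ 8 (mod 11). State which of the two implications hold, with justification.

[⇒] Suppose t ≡ 2 (mod 11). Write t = 11j + 2. Then (11j + 2)³ = 1331j³ + 726j² + 132j + 8 = 11(121j³ + 66j² + 12j) + 8, so t³ ≡ 8 (mod 11).

[⇐] Conversely, suppose t³ ≡ 8 (mod 11). The only residue r in {0, …, 10} with r³ ≡ 8 (mod 11) is r = 2, so t ≡ 2 (mod 11).

Both directions hold; the statement is true.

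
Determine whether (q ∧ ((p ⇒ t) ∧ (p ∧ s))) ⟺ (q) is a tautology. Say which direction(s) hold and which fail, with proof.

(⟸) This fails. Under q = T, s = F, t = F, p = F, the left side is false but the right side is true.

(⟹) Assume the antecedent. If q is true, q reduces to true regardless of the other variables. If q is false, the antecedent cannot hold. Either way q holds.

The forward direction holds; the converse fails.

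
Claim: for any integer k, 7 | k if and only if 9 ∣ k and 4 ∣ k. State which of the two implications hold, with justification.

Neither direction holds.

(→) This fails: take k = 7. Certainly 7 ∣ 7, but 9 ∤ 7.

(←) This fails: take k = 36. Both 9 ∣ 36 and 4 ∣ 36, yet 36 is not a multiple of 7 (since 36 = 5·7 + 1), so 7 ∤ 36.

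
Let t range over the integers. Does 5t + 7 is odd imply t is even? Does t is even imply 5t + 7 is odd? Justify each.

(⇒) Suppose 5t + 7 is odd. Since 5 is odd, 5t and t have the same parity, so 5t + 7 ≡ t + 7 (mod 2). As 7 is odd, 5t + 7 is odd exactly when t is even. Thus t is even.

(⇐) Conversely, suppose t is even; write t = 2j. Then 5t + 7 = 5·(2j) + 7 = 2·5j + 7, which is odd.

Both directions hold; the statement is true.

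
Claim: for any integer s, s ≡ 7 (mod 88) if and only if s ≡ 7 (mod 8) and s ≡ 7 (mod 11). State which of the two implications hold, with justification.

[⇐] If s ≡ 7 (mod 8) and s ≡ 7 (mod 11), then by the Chinese remainder theorem s ≡ 7 (mod 88). This is exactly s ≡ 7 (mod 88).

[⇒] Suppose s ≡ 7 (mod 88); write s = 88j + 7. Since 8 ∣ 88, reducing mod 8 gives s ≡ 7 (mod 8); since 11 ∣ 88, reducing mod 11 gives s ≡ 7 (mod 11).

Both implications hold.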